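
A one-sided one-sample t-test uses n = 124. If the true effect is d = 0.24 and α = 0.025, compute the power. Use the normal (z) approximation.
Power ≈ 0.76

Power calculation (one-sample t-test, normal approximation):
z_β = d · √n - z_α
z_β = 0.24 · √124 - 1.960
z_β = 0.24 · 11.136 - 1.960
z_β = 0.713

Power = Φ(z_β) = Φ(0.713) ≈ 0.762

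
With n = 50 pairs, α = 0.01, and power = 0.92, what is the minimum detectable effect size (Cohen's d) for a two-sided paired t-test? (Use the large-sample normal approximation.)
d ≈ 0.56

Minimum detectable effect (paired t-test, normal approximation):
d = (z_{α/2} + z_β) / √n
d = (2.576 + 1.405) / √50
d = 3.981 / 7.071
d ≈ 0.56

By Cohen's convention (0.2 small / 0.5 medium / 0.8 large): medium effect.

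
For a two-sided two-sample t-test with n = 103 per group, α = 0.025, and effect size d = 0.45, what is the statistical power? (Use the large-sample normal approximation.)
Power ≈ 0.84

Power calculation (two-sample t-test, normal approximation):
z_β = d · √(n/2) - z_{α/2}
z_β = 0.45 · √(103/2) - 2.241
z_β = 0.45 · 7.176 - 2.241
z_β = 0.988

Power = Φ(z_β) = Φ(0.988) ≈ 0.838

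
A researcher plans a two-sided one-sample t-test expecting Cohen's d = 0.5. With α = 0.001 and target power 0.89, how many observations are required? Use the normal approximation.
n = 82

Sample size formula (one-sample t-test, normal approximation):
n = ((z_{α/2} + z_β) / d)²

z_{α/2} = 3.291 (for α = 0.001, two-sided)
z_β = 1.227 (for power = 0.89)
d = 0.5

n = ((3.291 + 1.227) / 0.5)²
n = (9.036)²
n ≈ 81.65
Round up to the next whole number: n = 82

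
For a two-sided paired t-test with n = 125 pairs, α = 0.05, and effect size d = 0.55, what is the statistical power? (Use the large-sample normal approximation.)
Power ≈ 1.00

Power calculation (paired t-test, normal approximation):
z_β = d · √n - z_{α/2}
z_β = 0.55 · √125 - 1.960
z_β = 0.55 · 11.180 - 1.960
z_β = 4.189

Power = Φ(z_β) = Φ(4.189) ≈ 1.000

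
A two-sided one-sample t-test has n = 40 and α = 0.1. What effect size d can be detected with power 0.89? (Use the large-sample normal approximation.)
d ≈ 0.45

Minimum detectable effect (one-sample t-test, normal approximation):
d = (z_{α/2} + z_β) / √n
d = (1.645 + 1.227) / √40
d = 2.871 / 6.325
d ≈ 0.45

By Cohen's convention (0.2 small / 0.5 medium / 0.8 large): small effect.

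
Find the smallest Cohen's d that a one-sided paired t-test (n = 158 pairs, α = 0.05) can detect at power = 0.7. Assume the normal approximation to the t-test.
d ≈ 0.17

Minimum detectable effect (paired t-test, normal approximation):
d = (z_α + z_β) / √n
d = (1.645 + 0.524) / √158
d = 2.169 / 12.570
d ≈ 0.17

By Cohen's convention (0.2 small / 0.5 medium / 0.8 large): very small effect.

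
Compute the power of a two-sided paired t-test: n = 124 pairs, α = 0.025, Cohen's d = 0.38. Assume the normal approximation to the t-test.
Power ≈ 0.98

Power calculation (paired t-test, normal approximation):
z_β = d · √n - z_{α/2}
z_β = 0.38 · √124 - 2.241
z_β = 0.38 · 11.136 - 2.241
z_β = 1.990

Power = Φ(z_β) = Φ(1.990) ≈ 0.977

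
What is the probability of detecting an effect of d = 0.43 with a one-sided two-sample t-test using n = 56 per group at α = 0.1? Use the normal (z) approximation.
Power ≈ 0.84

Power calculation (two-sample t-test, normal approximation):
z_β = d · √(n/2) - z_α
z_β = 0.43 · √(56/2) - 1.282
z_β = 0.43 · 5.292 - 1.282
z_β = 0.994

Power = Φ(z_β) = Φ(0.994) ≈ 0.840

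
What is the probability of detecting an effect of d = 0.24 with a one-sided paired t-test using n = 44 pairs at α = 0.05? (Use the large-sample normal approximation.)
Power ≈ 0.48

Power calculation (paired t-test, normal approximation):
z_β = d · √n - z_α
z_β = 0.24 · √44 - 1.645
z_β = 0.24 · 6.633 - 1.645
z_β = -0.053

Power = Φ(z_β) = Φ(-0.053) ≈ 0.479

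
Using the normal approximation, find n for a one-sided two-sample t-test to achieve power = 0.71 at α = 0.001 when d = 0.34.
n = 230 per group

Sample size formula (two-sample t-test, normal approximation):
n = 2 · ((z_α + z_β) / d)²

z_α = 3.090 (for α = 0.001, one-sided)
z_β = 0.553 (for power = 0.71)
d = 0.34

n = 2 · ((3.090 + 0.553) / 0.34)²
n = 2 · (10.715)²
n ≈ 229.62
Round up to the next whole number: n = 230 per group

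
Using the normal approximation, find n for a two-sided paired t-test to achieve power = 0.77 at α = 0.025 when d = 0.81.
n = 14 pairs

Sample size formula (paired t-test, normal approximation):
n = ((z_{α/2} + z_β) / d)²

z_{α/2} = 2.241 (for α = 0.025, two-sided)
z_β = 0.739 (for power = 0.77)
d = 0.81

n = ((2.241 + 0.739) / 0.81)²
n = (3.679)²
n ≈ 13.54
Round up to the next whole number: n = 14 pairs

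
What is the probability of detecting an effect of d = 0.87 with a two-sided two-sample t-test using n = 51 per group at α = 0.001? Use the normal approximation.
Power ≈ 0.86

Power calculation (two-sample t-test, normal approximation):
z_β = d · √(n/2) - z_{α/2}
z_β = 0.87 · √(51/2) - 3.291
z_β = 0.87 · 5.050 - 3.291
z_β = 1.103

Power = Φ(z_β) = Φ(1.103) ≈ 0.865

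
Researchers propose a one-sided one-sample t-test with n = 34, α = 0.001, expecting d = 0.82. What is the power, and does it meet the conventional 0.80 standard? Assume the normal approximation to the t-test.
Power ≈ 0.95; the study is adequately powered (power ≥ 0.80)

Power calculation (one-sample t-test, normal approximation):
z_β = d · √n - z_α
z_β = 0.82 · √34 - 3.090
z_β = 0.82 · 5.831 - 3.090
z_β = 1.691

Power = Φ(z_β) = Φ(1.691) ≈ 0.955

Effect size d = 0.82 is large by Cohen's convention (0.2/0.5/0.8).

Threshold: power ≥ 0.80 is conventionally adequate.
Power ≈ 0.95 → the study is adequately powered (power ≥ 0.80).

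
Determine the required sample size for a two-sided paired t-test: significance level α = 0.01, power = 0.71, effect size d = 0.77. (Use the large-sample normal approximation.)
n = 17 pairs

Sample size formula (paired t-test, normal approximation):
n = ((z_{α/2} + z_β) / d)²

z_{α/2} = 2.576 (for α = 0.01, two-sided)
z_β = 0.553 (for power = 0.71)
d = 0.77

n = ((2.576 + 0.553) / 0.77)²
n = (4.064)²
n ≈ 16.52
Round up to the next whole number: n = 17 pairs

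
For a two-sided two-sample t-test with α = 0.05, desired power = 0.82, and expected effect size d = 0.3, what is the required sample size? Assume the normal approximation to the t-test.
n = 184 per group

Sample size formula (two-sample t-test, normal approximation):
n = 2 · ((z_{α/2} + z_β) / d)²

z_{α/2} = 1.960 (for α = 0.05, two-sided)
z_β = 0.915 (for power = 0.82)
d = 0.3

n = 2 · ((1.960 + 0.915) / 0.3)²
n = 2 · (9.583)²
n ≈ 183.67
Round up to the next whole number: n = 184 per group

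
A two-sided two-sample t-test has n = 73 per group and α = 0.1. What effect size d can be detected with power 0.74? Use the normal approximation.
d ≈ 0.38

Minimum detectable effect (two-sample t-test, normal approximation):
d = (z_{α/2} + z_β) / √(n/2)
d = (1.645 + 0.643) / √(73/2)
d = 2.288 / 6.042
d ≈ 0.38

By Cohen's convention (0.2 small / 0.5 medium / 0.8 large): small effect.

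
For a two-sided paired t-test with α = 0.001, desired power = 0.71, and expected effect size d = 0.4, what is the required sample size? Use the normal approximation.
n = 93 pairs

Sample size formula (paired t-test, normal approximation):
n = ((z_{α/2} + z_β) / d)²

z_{α/2} = 3.291 (for α = 0.001, two-sided)
z_β = 0.553 (for power = 0.71)
d = 0.4

n = ((3.291 + 0.553) / 0.4)²
n = (9.610)²
n ≈ 92.35
Round up to the next whole number: n = 93 pairs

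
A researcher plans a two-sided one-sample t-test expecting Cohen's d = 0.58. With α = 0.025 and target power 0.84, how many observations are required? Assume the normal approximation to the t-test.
n = 32

Sample size formula (one-sample t-test, normal approximation):
n = ((z_{α/2} + z_β) / d)²

z_{α/2} = 2.241 (for α = 0.025, two-sided)
z_β = 0.994 (for power = 0.84)
d = 0.58

n = ((2.241 + 0.994) / 0.58)²
n = (5.578)²
n ≈ 31.11
Round up to the next whole number: n = 32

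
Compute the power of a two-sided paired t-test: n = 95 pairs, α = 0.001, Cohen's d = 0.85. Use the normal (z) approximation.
Power ≈ 1.00

Power calculation (paired t-test, normal approximation):
z_β = d · √n - z_{α/2}
z_β = 0.85 · √95 - 3.291
z_β = 0.85 · 9.747 - 3.291
z_β = 4.994

Power = Φ(z_β) = Φ(4.994) ≈ 1.000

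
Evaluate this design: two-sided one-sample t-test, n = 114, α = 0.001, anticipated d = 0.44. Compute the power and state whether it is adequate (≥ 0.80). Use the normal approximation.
Power ≈ 0.92; the study is adequately powered (power ≥ 0.80)

Power calculation (one-sample t-test, normal approximation):
z_β = d · √n - z_{α/2}
z_β = 0.44 · √114 - 3.291
z_β = 0.44 · 10.677 - 3.291
z_β = 1.407

Power = Φ(z_β) = Φ(1.407) ≈ 0.920

Effect size d = 0.44 is small by Cohen's convention (0.2/0.5/0.8).

Threshold: power ≥ 0.80 is conventionally adequate.
Power ≈ 0.92 → the study is adequately powered (power ≥ 0.80).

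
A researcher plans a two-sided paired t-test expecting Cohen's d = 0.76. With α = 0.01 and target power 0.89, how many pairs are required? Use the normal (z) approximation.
n = 26 pairs

Sample size formula (paired t-test, normal approximation):
n = ((z_{α/2} + z_β) / d)²

z_{α/2} = 2.576 (for α = 0.01, two-sided)
z_β = 1.227 (for power = 0.89)
d = 0.76

n = ((2.576 + 1.227) / 0.76)²
n = (5.004)²
n ≈ 25.04
Round up to the next whole number: n = 26 pairs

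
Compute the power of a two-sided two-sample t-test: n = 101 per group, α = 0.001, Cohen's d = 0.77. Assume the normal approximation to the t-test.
Power ≈ 0.99

Power calculation (two-sample t-test, normal approximation):
z_β = d · √(n/2) - z_{α/2}
z_β = 0.77 · √(101/2) - 3.291
z_β = 0.77 · 7.106 - 3.291
z_β = 2.181

Power = Φ(z_β) = Φ(2.181) ≈ 0.985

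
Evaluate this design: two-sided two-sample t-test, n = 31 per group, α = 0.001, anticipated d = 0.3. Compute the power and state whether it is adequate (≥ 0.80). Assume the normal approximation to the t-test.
Power ≈ 0.02; the study is underpowered (power < 0.80)

Power calculation (two-sample t-test, normal approximation):
z_β = d · √(n/2) - z_{α/2}
z_β = 0.3 · √(31/2) - 3.291
z_β = 0.3 · 3.937 - 3.291
z_β = -2.109

Power = Φ(z_β) = Φ(-2.109) ≈ 0.017

Effect size d = 0.3 is small by Cohen's convention (0.2/0.5/0.8).

Threshold: power ≥ 0.80 is conventionally adequate.
Power ≈ 0.02 → the study is underpowered (power < 0.80).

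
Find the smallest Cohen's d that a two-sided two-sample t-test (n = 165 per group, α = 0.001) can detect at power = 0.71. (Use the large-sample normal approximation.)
d ≈ 0.42

Minimum detectable effect (two-sample t-test, normal approximation):
d = (z_{α/2} + z_β) / √(n/2)
d = (3.291 + 0.553) / √(165/2)
d = 3.844 / 9.083
d ≈ 0.42

By Cohen's convention (0.2 small / 0.5 medium / 0.8 large): small effect.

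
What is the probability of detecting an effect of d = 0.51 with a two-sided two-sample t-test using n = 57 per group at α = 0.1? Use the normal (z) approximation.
Power ≈ 0.86

Power calculation (two-sample t-test, normal approximation):
z_β = d · √(n/2) - z_{α/2}
z_β = 0.51 · √(57/2) - 1.645
z_β = 0.51 · 5.339 - 1.645
z_β = 1.078

Power = Φ(z_β) = Φ(1.078) ≈ 0.859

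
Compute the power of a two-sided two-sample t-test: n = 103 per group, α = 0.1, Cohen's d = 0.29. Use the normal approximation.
Power ≈ 0.67

Power calculation (two-sample t-test, normal approximation):
z_β = d · √(n/2) - z_{α/2}
z_β = 0.29 · √(103/2) - 1.645
z_β = 0.29 · 7.176 - 1.645
z_β = 0.436

Power = Φ(z_β) = Φ(0.436) ≈ 0.669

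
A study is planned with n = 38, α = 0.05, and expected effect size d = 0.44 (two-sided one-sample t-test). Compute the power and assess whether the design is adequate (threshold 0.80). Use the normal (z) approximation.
Power ≈ 0.77; the study is underpowered (power < 0.80)

Power calculation (one-sample t-test, normal approximation):
z_β = d · √n - z_{α/2}
z_β = 0.44 · √38 - 1.960
z_β = 0.44 · 6.164 - 1.960
z_β = 0.752

Power = Φ(z_β) = Φ(0.752) ≈ 0.774

Effect size d = 0.44 is small by Cohen's convention (0.2/0.5/0.8).

Threshold: power ≥ 0.80 is conventionally adequate.
Power ≈ 0.77 → the study is underpowered (power < 0.80).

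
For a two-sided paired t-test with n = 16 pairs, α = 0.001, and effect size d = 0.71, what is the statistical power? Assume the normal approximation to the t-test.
Power ≈ 0.33

Power calculation (paired t-test, normal approximation):
z_β = d · √n - z_{α/2}
z_β = 0.71 · √16 - 3.291
z_β = 0.71 · 4.000 - 3.291
z_β = -0.451

Power = Φ(z_β) = Φ(-0.451) ≈ 0.326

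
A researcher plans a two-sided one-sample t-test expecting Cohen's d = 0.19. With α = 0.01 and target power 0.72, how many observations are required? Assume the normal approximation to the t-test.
n = 277

Sample size formula (one-sample t-test, normal approximation):
n = ((z_{α/2} + z_β) / d)²

z_{α/2} = 2.576 (for α = 0.01, two-sided)
z_β = 0.583 (for power = 0.72)
d = 0.19

n = ((2.576 + 0.583) / 0.19)²
n = (16.626)²
n ≈ 276.42
Round up to the next whole number: n = 277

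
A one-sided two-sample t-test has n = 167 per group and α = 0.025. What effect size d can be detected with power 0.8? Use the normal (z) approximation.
d ≈ 0.31

Minimum detectable effect (two-sample t-test, normal approximation):
d = (z_α + z_β) / √(n/2)
d = (1.960 + 0.842) / √(167/2)
d = 2.802 / 9.138
d ≈ 0.31

By Cohen's convention (0.2 small / 0.5 medium / 0.8 large): small effect.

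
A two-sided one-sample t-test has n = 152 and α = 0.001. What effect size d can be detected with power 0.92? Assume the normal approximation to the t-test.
d ≈ 0.38

Minimum detectable effect (one-sample t-test, normal approximation):
d = (z_{α/2} + z_β) / √n
d = (3.291 + 1.405) / √152
d = 4.696 / 12.329
d ≈ 0.38

By Cohen's convention (0.2 small / 0.5 medium / 0.8 large): small effect.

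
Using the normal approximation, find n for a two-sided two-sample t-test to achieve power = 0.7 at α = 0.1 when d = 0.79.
n = 16 per group

Sample size formula (two-sample t-test, normal approximation):
n = 2 · ((z_{α/2} + z_β) / d)²

z_{α/2} = 1.645 (for α = 0.1, two-sided)
z_β = 0.524 (for power = 0.7)
d = 0.79

n = 2 · ((1.645 + 0.524) / 0.79)²
n = 2 · (2.746)²
n ≈ 15.08
Round up to the next whole number: n = 16 per group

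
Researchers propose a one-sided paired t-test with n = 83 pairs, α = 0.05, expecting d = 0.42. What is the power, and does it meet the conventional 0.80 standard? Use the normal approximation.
Power ≈ 0.99; the study is adequately powered (power ≥ 0.80)

Power calculation (paired t-test, normal approximation):
z_β = d · √n - z_α
z_β = 0.42 · √83 - 1.645
z_β = 0.42 · 9.110 - 1.645
z_β = 2.182

Power = Φ(z_β) = Φ(2.182) ≈ 0.985

Effect size d = 0.42 is small by Cohen's convention (0.2/0.5/0.8).

Threshold: power ≥ 0.80 is conventionally adequate.
Power ≈ 0.99 → the study is adequately powered (power ≥ 0.80).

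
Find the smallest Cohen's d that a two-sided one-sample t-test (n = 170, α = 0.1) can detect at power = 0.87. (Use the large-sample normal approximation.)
d ≈ 0.21

Minimum detectable effect (one-sample t-test, normal approximation):
d = (z_{α/2} + z_β) / √n
d = (1.645 + 1.126) / √170
d = 2.771 / 13.038
d ≈ 0.21

By Cohen's convention (0.2 small / 0.5 medium / 0.8 large): small effect.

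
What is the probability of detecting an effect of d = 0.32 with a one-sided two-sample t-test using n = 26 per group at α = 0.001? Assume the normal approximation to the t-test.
Power ≈ 0.03

Power calculation (two-sample t-test, normal approximation):
z_β = d · √(n/2) - z_α
z_β = 0.32 · √(26/2) - 3.090
z_β = 0.32 · 3.606 - 3.090
z_β = -1.936

Power = Φ(z_β) = Φ(-1.936) ≈ 0.026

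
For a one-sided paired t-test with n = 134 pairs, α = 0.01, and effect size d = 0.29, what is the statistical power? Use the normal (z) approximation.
Power ≈ 0.85

Power calculation (paired t-test, normal approximation):
z_β = d · √n - z_α
z_β = 0.29 · √134 - 2.326
z_β = 0.29 · 11.576 - 2.326
z_β = 1.031

Power = Φ(z_β) = Φ(1.031) ≈ 0.849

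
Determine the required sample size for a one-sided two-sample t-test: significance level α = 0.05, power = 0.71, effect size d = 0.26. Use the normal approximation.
n = 143 per group

Sample size formula (two-sample t-test, normal approximation):
n = 2 · ((z_α + z_β) / d)²

z_α = 1.645 (for α = 0.05, one-sided)
z_β = 0.553 (for power = 0.71)
d = 0.26

n = 2 · ((1.645 + 0.553) / 0.26)²
n = 2 · (8.454)²
n ≈ 142.94
Round up to the next whole number: n = 143 per group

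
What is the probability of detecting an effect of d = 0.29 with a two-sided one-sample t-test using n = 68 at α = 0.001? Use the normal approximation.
Power ≈ 0.18

Power calculation (one-sample t-test, normal approximation):
z_β = d · √n - z_{α/2}
z_β = 0.29 · √68 - 3.291
z_β = 0.29 · 8.246 - 3.291
z_β = -0.899

Power = Φ(z_β) = Φ(-0.899) ≈ 0.184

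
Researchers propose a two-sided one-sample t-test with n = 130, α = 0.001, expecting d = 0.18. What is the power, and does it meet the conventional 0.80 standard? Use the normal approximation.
Power ≈ 0.11; the study is underpowered (power < 0.80)

Power calculation (one-sample t-test, normal approximation):
z_β = d · √n - z_{α/2}
z_β = 0.18 · √130 - 3.291
z_β = 0.18 · 11.402 - 3.291
z_β = -1.238

Power = Φ(z_β) = Φ(-1.238) ≈ 0.108

Effect size d = 0.18 is very small by Cohen's convention (0.2/0.5/0.8).

Threshold: power ≥ 0.80 is conventionally adequate.
Power ≈ 0.11 → the study is underpowered (power < 0.80).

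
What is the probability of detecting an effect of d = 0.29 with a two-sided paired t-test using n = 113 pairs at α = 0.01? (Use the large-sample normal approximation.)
Power ≈ 0.69

Power calculation (paired t-test, normal approximation):
z_β = d · √n - z_{α/2}
z_β = 0.29 · √113 - 2.576
z_β = 0.29 · 10.630 - 2.576
z_β = 0.507

Power = Φ(z_β) = Φ(0.507) ≈ 0.694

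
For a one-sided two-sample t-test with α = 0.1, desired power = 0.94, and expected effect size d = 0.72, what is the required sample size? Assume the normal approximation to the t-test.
n = 32 per group

Sample size formula (two-sample t-test, normal approximation):
n = 2 · ((z_α + z_β) / d)²

z_α = 1.282 (for α = 0.1, one-sided)
z_β = 1.555 (for power = 0.94)
d = 0.72

n = 2 · ((1.282 + 1.555) / 0.72)²
n = 2 · (3.940)²
n ≈ 31.05
Round up to the next whole number: n = 32 per group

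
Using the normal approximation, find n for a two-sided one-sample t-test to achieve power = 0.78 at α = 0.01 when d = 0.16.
n = 438

Sample size formula (one-sample t-test, normal approximation):
n = ((z_{α/2} + z_β) / d)²

z_{α/2} = 2.576 (for α = 0.01, two-sided)
z_β = 0.772 (for power = 0.78)
d = 0.16

n = ((2.576 + 0.772) / 0.16)²
n = (20.925)²
n ≈ 437.86
Round up to the next whole number: n = 438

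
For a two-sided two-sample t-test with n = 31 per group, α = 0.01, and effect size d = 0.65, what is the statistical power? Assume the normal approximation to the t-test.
Power ≈ 0.49

Power calculation (two-sample t-test, normal approximation):
z_β = d · √(n/2) - z_{α/2}
z_β = 0.65 · √(31/2) - 2.576
z_β = 0.65 · 3.937 - 2.576
z_β = -0.017

Power = Φ(z_β) = Φ(-0.017) ≈ 0.493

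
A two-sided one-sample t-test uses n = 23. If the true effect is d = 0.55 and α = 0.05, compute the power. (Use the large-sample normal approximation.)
Power ≈ 0.75

Power calculation (one-sample t-test, normal approximation):
z_β = d · √n - z_{α/2}
z_β = 0.55 · √23 - 1.960
z_β = 0.55 · 4.796 - 1.960
z_β = 0.678

Power = Φ(z_β) = Φ(0.678) ≈ 0.751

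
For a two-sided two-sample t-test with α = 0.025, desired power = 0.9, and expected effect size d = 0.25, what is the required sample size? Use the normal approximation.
n = 398 per group

Sample size formula (two-sample t-test, normal approximation):
n = 2 · ((z_{α/2} + z_β) / d)²

z_{α/2} = 2.241 (for α = 0.025, two-sided)
z_β = 1.282 (for power = 0.9)
d = 0.25

n = 2 · ((2.241 + 1.282) / 0.25)²
n = 2 · (14.092)²
n ≈ 397.17
Round up to the next whole number: n = 398 per group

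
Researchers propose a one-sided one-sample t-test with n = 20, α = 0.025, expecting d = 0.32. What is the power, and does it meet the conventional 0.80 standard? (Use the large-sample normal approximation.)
Power ≈ 0.30; the study is underpowered (power < 0.80)

Power calculation (one-sample t-test, normal approximation):
z_β = d · √n - z_α
z_β = 0.32 · √20 - 1.960
z_β = 0.32 · 4.472 - 1.960
z_β = -0.529

Power = Φ(z_β) = Φ(-0.529) ≈ 0.298

Effect size d = 0.32 is small by Cohen's convention (0.2/0.5/0.8).

Threshold: power ≥ 0.80 is conventionally adequate.
Power ≈ 0.30 → the study is underpowered (power < 0.80).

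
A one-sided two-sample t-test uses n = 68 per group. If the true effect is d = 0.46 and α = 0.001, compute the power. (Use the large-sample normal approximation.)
Power ≈ 0.34

Power calculation (two-sample t-test, normal approximation):
z_β = d · √(n/2) - z_α
z_β = 0.46 · √(68/2) - 3.090
z_β = 0.46 · 5.831 - 3.090
z_β = -0.408

Power = Φ(z_β) = Φ(-0.408) ≈ 0.342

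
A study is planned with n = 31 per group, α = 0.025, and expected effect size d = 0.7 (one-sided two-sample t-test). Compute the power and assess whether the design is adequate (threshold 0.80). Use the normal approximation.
Power ≈ 0.79; the study is underpowered (power < 0.80)

Power calculation (two-sample t-test, normal approximation):
z_β = d · √(n/2) - z_α
z_β = 0.7 · √(31/2) - 1.960
z_β = 0.7 · 3.937 - 1.960
z_β = 0.796

Power = Φ(z_β) = Φ(0.796) ≈ 0.787

Effect size d = 0.7 is medium by Cohen's convention (0.2/0.5/0.8).

Threshold: power ≥ 0.80 is conventionally adequate.
Power ≈ 0.79 → the study is underpowered (power < 0.80).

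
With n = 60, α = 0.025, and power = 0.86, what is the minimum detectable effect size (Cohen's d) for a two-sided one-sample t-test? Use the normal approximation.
d ≈ 0.43

Minimum detectable effect (one-sample t-test, normal approximation):
d = (z_{α/2} + z_β) / √n
d = (2.241 + 1.080) / √60
d = 3.322 / 7.746
d ≈ 0.43

By Cohen's convention (0.2 small / 0.5 medium / 0.8 large): small effect.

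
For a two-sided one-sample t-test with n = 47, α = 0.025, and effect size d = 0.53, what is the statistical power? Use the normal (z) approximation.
Power ≈ 0.92

Power calculation (one-sample t-test, normal approximation):
z_β = d · √n - z_{α/2}
z_β = 0.53 · √47 - 2.241
z_β = 0.53 · 6.856 - 2.241
z_β = 1.392

Power = Φ(z_β) = Φ(1.392) ≈ 0.918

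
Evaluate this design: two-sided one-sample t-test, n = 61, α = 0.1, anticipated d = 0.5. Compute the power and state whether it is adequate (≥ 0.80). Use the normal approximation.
Power ≈ 0.99; the study is adequately powered (power ≥ 0.80)

Power calculation (one-sample t-test, normal approximation):
z_β = d · √n - z_{α/2}
z_β = 0.5 · √61 - 1.645
z_β = 0.5 · 7.810 - 1.645
z_β = 2.260

Power = Φ(z_β) = Φ(2.260) ≈ 0.988

Effect size d = 0.5 is medium by Cohen's convention (0.2/0.5/0.8).

Threshold: power ≥ 0.80 is conventionally adequate.
Power ≈ 0.99 → the study is adequately powered (power ≥ 0.80).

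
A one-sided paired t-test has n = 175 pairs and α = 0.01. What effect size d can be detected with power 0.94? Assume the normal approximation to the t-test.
d ≈ 0.29

Minimum detectable effect (paired t-test, normal approximation):
d = (z_α + z_β) / √n
d = (2.326 + 1.555) / √175
d = 3.881 / 13.229
d ≈ 0.29

By Cohen's convention (0.2 small / 0.5 medium / 0.8 large): small effect.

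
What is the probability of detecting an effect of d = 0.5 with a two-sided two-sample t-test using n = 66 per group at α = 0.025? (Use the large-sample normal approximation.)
Power ≈ 0.74

Power calculation (two-sample t-test, normal approximation):
z_β = d · √(n/2) - z_{α/2}
z_β = 0.5 · √(66/2) - 2.241
z_β = 0.5 · 5.745 - 2.241
z_β = 0.631

Power = Φ(z_β) = Φ(0.631) ≈ 0.736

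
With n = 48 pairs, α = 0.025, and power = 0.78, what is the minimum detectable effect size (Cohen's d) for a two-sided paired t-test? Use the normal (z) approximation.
d ≈ 0.43

Minimum detectable effect (paired t-test, normal approximation):
d = (z_{α/2} + z_β) / √n
d = (2.241 + 0.772) / √48
d = 3.014 / 6.928
d ≈ 0.43

By Cohen's convention (0.2 small / 0.5 medium / 0.8 large): small effect.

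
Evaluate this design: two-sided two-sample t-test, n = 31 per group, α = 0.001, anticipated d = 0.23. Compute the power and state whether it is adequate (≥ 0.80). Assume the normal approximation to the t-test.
Power ≈ 0.01; the study is underpowered (power < 0.80)

Power calculation (two-sample t-test, normal approximation):
z_β = d · √(n/2) - z_{α/2}
z_β = 0.23 · √(31/2) - 3.291
z_β = 0.23 · 3.937 - 3.291
z_β = -2.385

Power = Φ(z_β) = Φ(-2.385) ≈ 0.009

Effect size d = 0.23 is small by Cohen's convention (0.2/0.5/0.8).

Threshold: power ≥ 0.80 is conventionally adequate.
Power ≈ 0.01 → the study is underpowered (power < 0.80).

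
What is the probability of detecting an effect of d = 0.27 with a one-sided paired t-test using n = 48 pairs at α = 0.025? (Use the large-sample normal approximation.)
Power ≈ 0.46

Power calculation (paired t-test, normal approximation):
z_β = d · √n - z_α
z_β = 0.27 · √48 - 1.960
z_β = 0.27 · 6.928 - 1.960
z_β = -0.089

Power = Φ(z_β) = Φ(-0.089) ≈ 0.464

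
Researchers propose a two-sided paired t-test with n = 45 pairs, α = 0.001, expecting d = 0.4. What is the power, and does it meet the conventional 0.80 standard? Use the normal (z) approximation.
Power ≈ 0.27; the study is underpowered (power < 0.80)

Power calculation (paired t-test, normal approximation):
z_β = d · √n - z_{α/2}
z_β = 0.4 · √45 - 3.291
z_β = 0.4 · 6.708 - 3.291
z_β = -0.607

Power = Φ(z_β) = Φ(-0.607) ≈ 0.272

Effect size d = 0.4 is small by Cohen's convention (0.2/0.5/0.8).

Threshold: power ≥ 0.80 is conventionally adequate.
Power ≈ 0.27 → the study is underpowered (power < 0.80).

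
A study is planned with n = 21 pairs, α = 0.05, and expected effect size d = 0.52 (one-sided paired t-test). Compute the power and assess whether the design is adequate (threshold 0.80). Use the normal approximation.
Power ≈ 0.77; the study is underpowered (power < 0.80)

Power calculation (paired t-test, normal approximation):
z_β = d · √n - z_α
z_β = 0.52 · √21 - 1.645
z_β = 0.52 · 4.583 - 1.645
z_β = 0.738

Power = Φ(z_β) = Φ(0.738) ≈ 0.770

Effect size d = 0.52 is medium by Cohen's convention (0.2/0.5/0.8).

Threshold: power ≥ 0.80 is conventionally adequate.
Power ≈ 0.77 → the study is underpowered (power < 0.80).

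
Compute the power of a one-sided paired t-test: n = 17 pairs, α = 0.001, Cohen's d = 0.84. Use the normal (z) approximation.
Power ≈ 0.65

Power calculation (paired t-test, normal approximation):
z_β = d · √n - z_α
z_β = 0.84 · √17 - 3.090
z_β = 0.84 · 4.123 - 3.090
z_β = 0.373

Power = Φ(z_β) = Φ(0.373) ≈ 0.645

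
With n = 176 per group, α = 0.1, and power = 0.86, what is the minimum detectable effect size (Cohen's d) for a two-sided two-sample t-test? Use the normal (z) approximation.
d ≈ 0.29

Minimum detectable effect (two-sample t-test, normal approximation):
d = (z_{α/2} + z_β) / √(n/2)
d = (1.645 + 1.080) / √(176/2)
d = 2.725 / 9.381
d ≈ 0.29

By Cohen's convention (0.2 small / 0.5 medium / 0.8 large): small effect.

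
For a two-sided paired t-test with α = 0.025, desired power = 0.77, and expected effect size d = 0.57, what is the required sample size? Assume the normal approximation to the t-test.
n = 28 pairs

Sample size formula (paired t-test, normal approximation):
n = ((z_{α/2} + z_β) / d)²

z_{α/2} = 2.241 (for α = 0.025, two-sided)
z_β = 0.739 (for power = 0.77)
d = 0.57

n = ((2.241 + 0.739) / 0.57)²
n = (5.228)²
n ≈ 27.33
Round up to the next whole number: n = 28 pairs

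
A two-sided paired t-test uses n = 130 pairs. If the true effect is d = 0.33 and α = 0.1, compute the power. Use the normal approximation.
Power ≈ 0.98

Power calculation (paired t-test, normal approximation):
z_β = d · √n - z_{α/2}
z_β = 0.33 · √130 - 1.645
z_β = 0.33 · 11.402 - 1.645
z_β = 2.118

Power = Φ(z_β) = Φ(2.118) ≈ 0.983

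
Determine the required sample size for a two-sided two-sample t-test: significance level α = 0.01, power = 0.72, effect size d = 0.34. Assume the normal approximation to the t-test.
n = 173 per group

Sample size formula (two-sample t-test, normal approximation):
n = 2 · ((z_{α/2} + z_β) / d)²

z_{α/2} = 2.576 (for α = 0.01, two-sided)
z_β = 0.583 (for power = 0.72)
d = 0.34

n = 2 · ((2.576 + 0.583) / 0.34)²
n = 2 · (9.291)²
n ≈ 172.65
Round up to the next whole number: n = 173 per group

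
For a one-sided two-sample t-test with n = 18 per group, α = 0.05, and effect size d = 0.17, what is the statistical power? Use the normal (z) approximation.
Power ≈ 0.13

Power calculation (two-sample t-test, normal approximation):
z_β = d · √(n/2) - z_α
z_β = 0.17 · √(18/2) - 1.645
z_β = 0.17 · 3.000 - 1.645
z_β = -1.135

Power = Φ(z_β) = Φ(-1.135) ≈ 0.128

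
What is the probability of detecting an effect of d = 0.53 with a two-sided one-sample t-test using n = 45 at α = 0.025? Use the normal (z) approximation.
Power ≈ 0.91

Power calculation (one-sample t-test, normal approximation):
z_β = d · √n - z_{α/2}
z_β = 0.53 · √45 - 2.241
z_β = 0.53 · 6.708 - 2.241
z_β = 1.314

Power = Φ(z_β) = Φ(1.314) ≈ 0.906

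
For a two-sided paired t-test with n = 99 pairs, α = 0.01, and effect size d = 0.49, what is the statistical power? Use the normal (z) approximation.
Power ≈ 0.99

Power calculation (paired t-test, normal approximation):
z_β = d · √n - z_{α/2}
z_β = 0.49 · √99 - 2.576
z_β = 0.49 · 9.950 - 2.576
z_β = 2.300

Power = Φ(z_β) = Φ(2.300) ≈ 0.989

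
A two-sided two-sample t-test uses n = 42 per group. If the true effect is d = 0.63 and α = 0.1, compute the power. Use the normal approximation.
Power ≈ 0.89

Power calculation (two-sample t-test, normal approximation):
z_β = d · √(n/2) - z_{α/2}
z_β = 0.63 · √(42/2) - 1.645
z_β = 0.63 · 4.583 - 1.645
z_β = 1.242

Power = Φ(z_β) = Φ(1.242) ≈ 0.893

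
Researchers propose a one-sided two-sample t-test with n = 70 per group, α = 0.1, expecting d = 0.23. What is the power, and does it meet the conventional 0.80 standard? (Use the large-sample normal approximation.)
Power ≈ 0.53; the study is underpowered (power < 0.80)

Power calculation (two-sample t-test, normal approximation):
z_β = d · √(n/2) - z_α
z_β = 0.23 · √(70/2) - 1.282
z_β = 0.23 · 5.916 - 1.282
z_β = 0.079

Power = Φ(z_β) = Φ(0.079) ≈ 0.532

Effect size d = 0.23 is small by Cohen's convention (0.2/0.5/0.8).

Threshold: power ≥ 0.80 is conventionally adequate.
Power ≈ 0.53 → the study is underpowered (power < 0.80).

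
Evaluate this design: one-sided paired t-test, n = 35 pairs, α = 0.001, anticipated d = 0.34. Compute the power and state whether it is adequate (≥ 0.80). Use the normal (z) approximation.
Power ≈ 0.14; the study is underpowered (power < 0.80)

Power calculation (paired t-test, normal approximation):
z_β = d · √n - z_α
z_β = 0.34 · √35 - 3.090
z_β = 0.34 · 5.916 - 3.090
z_β = -1.079

Power = Φ(z_β) = Φ(-1.079) ≈ 0.140

Effect size d = 0.34 is small by Cohen's convention (0.2/0.5/0.8).

Threshold: power ≥ 0.80 is conventionally adequate.
Power ≈ 0.14 → the study is underpowered (power < 0.80).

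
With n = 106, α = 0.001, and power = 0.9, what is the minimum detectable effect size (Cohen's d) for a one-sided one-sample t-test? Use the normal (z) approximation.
d ≈ 0.42

Minimum detectable effect (one-sample t-test, normal approximation):
d = (z_α + z_β) / √n
d = (3.090 + 1.282) / √106
d = 4.372 / 10.296
d ≈ 0.42

By Cohen's convention (0.2 small / 0.5 medium / 0.8 large): small effect.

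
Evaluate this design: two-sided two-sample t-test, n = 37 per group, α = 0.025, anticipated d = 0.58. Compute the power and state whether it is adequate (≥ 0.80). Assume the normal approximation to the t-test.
Power ≈ 0.60; the study is underpowered (power < 0.80)

Power calculation (two-sample t-test, normal approximation):
z_β = d · √(n/2) - z_{α/2}
z_β = 0.58 · √(37/2) - 2.241
z_β = 0.58 · 4.301 - 2.241
z_β = 0.253

Power = Φ(z_β) = Φ(0.253) ≈ 0.600

Effect size d = 0.58 is medium by Cohen's convention (0.2/0.5/0.8).

Threshold: power ≥ 0.80 is conventionally adequate.
Power ≈ 0.60 → the study is underpowered (power < 0.80).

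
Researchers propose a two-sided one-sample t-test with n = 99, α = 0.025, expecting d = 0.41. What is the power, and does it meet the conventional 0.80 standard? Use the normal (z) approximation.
Power ≈ 0.97; the study is adequately powered (power ≥ 0.80)

Power calculation (one-sample t-test, normal approximation):
z_β = d · √n - z_{α/2}
z_β = 0.41 · √99 - 2.241
z_β = 0.41 · 9.950 - 2.241
z_β = 1.838

Power = Φ(z_β) = Φ(1.838) ≈ 0.967

Effect size d = 0.41 is small by Cohen's convention (0.2/0.5/0.8).

Threshold: power ≥ 0.80 is conventionally adequate.
Power ≈ 0.97 → the study is adequately powered (power ≥ 0.80).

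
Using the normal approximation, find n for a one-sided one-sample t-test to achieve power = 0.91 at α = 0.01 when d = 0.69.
n = 29

Sample size formula (one-sample t-test, normal approximation):
n = ((z_α + z_β) / d)²

z_α = 2.326 (for α = 0.01, one-sided)
z_β = 1.341 (for power = 0.91)
d = 0.69

n = ((2.326 + 1.341) / 0.69)²
n = (5.314)²
n ≈ 28.24
Round up to the next whole number: n = 29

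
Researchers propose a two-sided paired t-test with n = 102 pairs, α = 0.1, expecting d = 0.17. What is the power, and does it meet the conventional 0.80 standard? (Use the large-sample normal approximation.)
Power ≈ 0.53; the study is underpowered (power < 0.80)

Power calculation (paired t-test, normal approximation):
z_β = d · √n - z_{α/2}
z_β = 0.17 · √102 - 1.645
z_β = 0.17 · 10.100 - 1.645
z_β = 0.072

Power = Φ(z_β) = Φ(0.072) ≈ 0.529

Effect size d = 0.17 is very small by Cohen's convention (0.2/0.5/0.8).

Threshold: power ≥ 0.80 is conventionally adequate.
Power ≈ 0.53 → the study is underpowered (power < 0.80).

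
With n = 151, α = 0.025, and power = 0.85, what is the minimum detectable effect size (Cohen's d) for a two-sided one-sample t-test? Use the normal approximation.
d ≈ 0.27

Minimum detectable effect (one-sample t-test, normal approximation):
d = (z_{α/2} + z_β) / √n
d = (2.241 + 1.036) / √151
d = 3.278 / 12.288
d ≈ 0.27

By Cohen's convention (0.2 small / 0.5 medium / 0.8 large): small effect.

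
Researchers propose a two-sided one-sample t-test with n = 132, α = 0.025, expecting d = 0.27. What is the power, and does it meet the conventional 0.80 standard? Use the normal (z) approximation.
Power ≈ 0.81; the study is adequately powered (power ≥ 0.80)

Power calculation (one-sample t-test, normal approximation):
z_β = d · √n - z_{α/2}
z_β = 0.27 · √132 - 2.241
z_β = 0.27 · 11.489 - 2.241
z_β = 0.861

Power = Φ(z_β) = Φ(0.861) ≈ 0.805

Effect size d = 0.27 is small by Cohen's convention (0.2/0.5/0.8).

Threshold: power ≥ 0.80 is conventionally adequate.
Power ≈ 0.81 → the study is adequately powered (power ≥ 0.80).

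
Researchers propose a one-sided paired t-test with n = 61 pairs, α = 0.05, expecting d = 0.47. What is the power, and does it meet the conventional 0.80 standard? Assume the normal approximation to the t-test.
Power ≈ 0.98; the study is adequately powered (power ≥ 0.80)

Power calculation (paired t-test, normal approximation):
z_β = d · √n - z_α
z_β = 0.47 · √61 - 1.645
z_β = 0.47 · 7.810 - 1.645
z_β = 2.026

Power = Φ(z_β) = Φ(2.026) ≈ 0.979

Effect size d = 0.47 is small by Cohen's convention (0.2/0.5/0.8).

Threshold: power ≥ 0.80 is conventionally adequate.
Power ≈ 0.98 → the study is adequately powered (power ≥ 0.80).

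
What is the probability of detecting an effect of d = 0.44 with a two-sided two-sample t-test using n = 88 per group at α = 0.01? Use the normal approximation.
Power ≈ 0.63

Power calculation (two-sample t-test, normal approximation):
z_β = d · √(n/2) - z_{α/2}
z_β = 0.44 · √(88/2) - 2.576
z_β = 0.44 · 6.633 - 2.576
z_β = 0.343

Power = Φ(z_β) = Φ(0.343) ≈ 0.634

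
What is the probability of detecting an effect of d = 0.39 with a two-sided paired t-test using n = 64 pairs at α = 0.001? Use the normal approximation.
Power ≈ 0.43

Power calculation (paired t-test, normal approximation):
z_β = d · √n - z_{α/2}
z_β = 0.39 · √64 - 3.291
z_β = 0.39 · 8.000 - 3.291
z_β = -0.171

Power = Φ(z_β) = Φ(-0.171) ≈ 0.432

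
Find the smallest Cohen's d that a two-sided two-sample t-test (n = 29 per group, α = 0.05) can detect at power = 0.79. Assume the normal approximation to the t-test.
d ≈ 0.73

Minimum detectable effect (two-sample t-test, normal approximation):
d = (z_{α/2} + z_β) / √(n/2)
d = (1.960 + 0.806) / √(29/2)
d = 2.766 / 3.808
d ≈ 0.73

By Cohen's convention (0.2 small / 0.5 medium / 0.8 large): medium effect.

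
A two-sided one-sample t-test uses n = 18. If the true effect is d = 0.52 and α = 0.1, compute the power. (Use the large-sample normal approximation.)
Power ≈ 0.71

Power calculation (one-sample t-test, normal approximation):
z_β = d · √n - z_{α/2}
z_β = 0.52 · √18 - 1.645
z_β = 0.52 · 4.243 - 1.645
z_β = 0.561

Power = Φ(z_β) = Φ(0.561) ≈ 0.713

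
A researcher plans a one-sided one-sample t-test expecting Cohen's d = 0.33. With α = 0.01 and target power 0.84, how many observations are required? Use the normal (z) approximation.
n = 102

Sample size formula (one-sample t-test, normal approximation):
n = ((z_α + z_β) / d)²

z_α = 2.326 (for α = 0.01, one-sided)
z_β = 0.994 (for power = 0.84)
d = 0.33

n = ((2.326 + 0.994) / 0.33)²
n = (10.061)²
n ≈ 101.22
Round up to the next whole number: n = 102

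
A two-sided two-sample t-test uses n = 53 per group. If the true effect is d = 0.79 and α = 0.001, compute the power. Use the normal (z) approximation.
Power ≈ 0.78

Power calculation (two-sample t-test, normal approximation):
z_β = d · √(n/2) - z_{α/2}
z_β = 0.79 · √(53/2) - 3.291
z_β = 0.79 · 5.148 - 3.291
z_β = 0.776

Power = Φ(z_β) = Φ(0.776) ≈ 0.781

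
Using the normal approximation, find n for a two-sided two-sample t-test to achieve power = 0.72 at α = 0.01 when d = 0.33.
n = 184 per group

Sample size formula (two-sample t-test, normal approximation):
n = 2 · ((z_{α/2} + z_β) / d)²

z_{α/2} = 2.576 (for α = 0.01, two-sided)
z_β = 0.583 (for power = 0.72)
d = 0.33

n = 2 · ((2.576 + 0.583) / 0.33)²
n = 2 · (9.573)²
n ≈ 183.28
Round up to the next whole number: n = 184 per group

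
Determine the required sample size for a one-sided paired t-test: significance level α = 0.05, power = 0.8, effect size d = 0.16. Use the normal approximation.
n = 242 pairs

Sample size formula (paired t-test, normal approximation):
n = ((z_α + z_β) / d)²

z_α = 1.645 (for α = 0.05, one-sided)
z_β = 0.842 (for power = 0.8)
d = 0.16

n = ((1.645 + 0.842) / 0.16)²
n = (15.544)²
n ≈ 241.62
Round up to the next whole number: n = 242 pairs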